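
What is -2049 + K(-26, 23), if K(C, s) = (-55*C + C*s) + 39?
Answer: -1178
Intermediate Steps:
K(C, s) = 39 - 55*C + C*s
-2049 + K(-26, 23) = -2049 + (39 - 55*(-26) - 26*23) = -2049 + (39 + 1430 - 598) = -2049 + 871 = -1178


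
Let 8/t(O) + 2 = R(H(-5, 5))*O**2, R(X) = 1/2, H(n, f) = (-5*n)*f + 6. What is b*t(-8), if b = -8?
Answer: -32/15 ≈ -2.1333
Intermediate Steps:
H(n, f) = 6 - 5*f*n (H(n, f) = -5*f*n + 6 = 6 - 5*f*n)
R(X) = 1/2
t(O) = 8/(-2 + O**2/2)
b*t(-8) = -128/(-4 + (-8)**2) = -128/(-4 + 64) = -128/60 = -8*4/15 = -32/15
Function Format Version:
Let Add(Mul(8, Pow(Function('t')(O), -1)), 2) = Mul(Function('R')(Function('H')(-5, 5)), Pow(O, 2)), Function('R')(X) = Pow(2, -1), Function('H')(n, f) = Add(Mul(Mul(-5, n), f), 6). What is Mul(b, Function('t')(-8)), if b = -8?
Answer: Rational(-32, 15) ≈ -2.1333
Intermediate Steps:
Function('H')(n, f) = Add(6, Mul(-5, f, n)) (Function('H')(n, f) = Add(Mul(-5, f, n), 6) = Add(6, Mul(-5, f, n)))
Function('R')(X) = Rational(1, 2)
Function('t')(O) = Mul(8, Pow(Add(-2, Mul(Rational(1, 2), Pow(O, 2))), -1))
Mul(b, Function('t')(-8)) = Mul(-8, Mul(16, Pow(Add(-4, Pow(-8, 2)), -1))) = Mul(-8, Mul(16, Pow(Add(-4, 64), -1))) = Mul(-8, Mul(16, Pow(60, -1))) = Mul(-8, Mul(16, Rational(1, 60))) = Mul(-8, Rational(4, 15)) = Rational(-32, 15)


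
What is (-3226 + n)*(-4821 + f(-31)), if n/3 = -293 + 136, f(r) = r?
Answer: 17937844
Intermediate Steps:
n = -471 (n = 3*(-293 + 136) = 3*(-157) = -471)
(-3226 + n)*(-4821 + f(-31)) = (-3226 - 471)*(-4821 - 31) = -3697*(-4852) = 17937844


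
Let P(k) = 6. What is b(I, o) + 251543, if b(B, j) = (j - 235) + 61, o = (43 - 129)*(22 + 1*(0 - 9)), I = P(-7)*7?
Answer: 250251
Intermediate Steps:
I = 42 (I = 6*7 = 42)
o = -1118 (o = -86*(22 + 1*(-9)) = -86*(22 - 9) = -86*13 = -1118)
b(B, j) = -174 + j (b(B, j) = (-235 + j) + 61 = -174 + j)
b(I, o) + 251543 = (-174 - 1118) + 251543 = -1292 + 251543 = 250251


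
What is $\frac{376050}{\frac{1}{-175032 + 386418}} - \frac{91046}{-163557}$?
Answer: $\frac{13001424843843146}{163557} \approx 7.9492 \cdot 10^{10}$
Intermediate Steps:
$\frac{376050}{\frac{1}{-175032 + 386418}} - \frac{91046}{-163557} = \frac{376050}{\frac{1}{211386}} - - \frac{91046}{163557} = 376050 \frac{1}{\frac{1}{211386}} + \frac{91046}{163557} = 376050 \cdot 211386 + \frac{91046}{163557} = 79491705300 + \frac{91046}{163557} = \frac{13001424843843146}{163557}$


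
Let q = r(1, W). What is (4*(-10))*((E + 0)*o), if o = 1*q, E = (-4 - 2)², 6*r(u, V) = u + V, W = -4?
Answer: 720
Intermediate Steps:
r(u, V) = V/6 + u/6 (r(u, V) = (u + V)/6 = (V + u)/6 = V/6 + u/6)
E = 36 (E = (-6)² = 36)
q = -½ (q = (⅙)*(-4) + (⅙)*1 = -⅔ + ⅙ = -½ ≈ -0.50000)
o = -½ (o = 1*(-½) = -½ ≈ -0.50000)
(4*(-10))*((E + 0)*o) = (4*(-10))*((36 + 0)*(-½)) = -1440*(-1)/2 = -40*(-18) = 720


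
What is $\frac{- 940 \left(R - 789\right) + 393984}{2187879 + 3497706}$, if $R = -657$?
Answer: $\frac{584408}{1895195} \approx 0.30836$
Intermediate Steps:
$\frac{- 940 \left(R - 789\right) + 393984}{2187879 + 3497706} = \frac{- 940 \left(-657 - 789\right) + 393984}{2187879 + 3497706} = \frac{\left(-940\right) \left(-1446\right) + 393984}{5685585} = \left(1359240 + 393984\right) \frac{1}{5685585} = 1753224 \cdot \frac{1}{5685585} = \frac{584408}{1895195}$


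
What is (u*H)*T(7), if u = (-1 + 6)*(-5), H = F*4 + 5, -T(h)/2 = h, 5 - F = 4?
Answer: 3150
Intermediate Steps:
F = 1 (F = 5 - 1*4 = 5 - 4 = 1)
T(h) = -2*h
H = 9 (H = 1*4 + 5 = 4 + 5 = 9)
u = -25 (u = 5*(-5) = -25)
(u*H)*T(7) = (-25*9)*(-2*7) = -225*(-14) = 3150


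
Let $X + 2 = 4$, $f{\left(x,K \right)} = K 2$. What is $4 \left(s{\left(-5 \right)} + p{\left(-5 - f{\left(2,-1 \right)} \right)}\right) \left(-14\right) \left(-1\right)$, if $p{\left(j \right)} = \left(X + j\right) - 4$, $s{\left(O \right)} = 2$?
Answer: $-168$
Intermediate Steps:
$f{\left(x,K \right)} = 2 K$
$X = 2$ ($X = -2 + 4 = 2$)
$p{\left(j \right)} = -2 + j$ ($p{\left(j \right)} = \left(2 + j\right) - 4 = -2 + j$)
$4 \left(s{\left(-5 \right)} + p{\left(-5 - f{\left(2,-1 \right)} \right)}\right) \left(-14\right) \left(-1\right) = 4 \left(2 - \left(7 - 2\right)\right) \left(-14\right) \left(-1\right) = 4 \left(2 - 5\right) \left(-14\right) \left(-1\right) = 4 \left(-3\right) \left(-14\right) \left(-1\right) = \left(-12\right) \left(-14\right) \left(-1\right) = 168 \left(-1\right) = -168$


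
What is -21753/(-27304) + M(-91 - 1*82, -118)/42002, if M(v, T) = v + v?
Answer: 452111161/573411304 ≈ 0.78846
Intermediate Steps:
M(v, T) = 2*v
-21753/(-27304) + M(-91 - 1*82, -118)/42002 = -21753/(-27304) + (2*(-91 - 1*82))/42002 = -21753*(-1/27304) + (2*(-91 - 82))*(1/42002) = 21753/27304 + (2*(-173))*(1/42002) = 21753/27304 - 346*1/42002 = 21753/27304 - 173/21001 = 452111161/573411304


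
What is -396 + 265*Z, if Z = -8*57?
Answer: -121236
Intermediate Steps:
Z = -456
-396 + 265*Z = -396 + 265*(-456) = -396 - 120840 = -121236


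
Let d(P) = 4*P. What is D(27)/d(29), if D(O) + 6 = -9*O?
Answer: -249/116 ≈ -2.1466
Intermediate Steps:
D(O) = -6 - 9*O
D(27)/d(29) = (-6 - 9*27)/((4*29)) = (-6 - 243)/116 = -249*1/116 = -249/116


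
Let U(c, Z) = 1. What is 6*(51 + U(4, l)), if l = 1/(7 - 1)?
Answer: 312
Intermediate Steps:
l = 1/6 ≈ 0.16667
6*(51 + U(4, l)) = 6*(51 + 1) = 6*52 = 312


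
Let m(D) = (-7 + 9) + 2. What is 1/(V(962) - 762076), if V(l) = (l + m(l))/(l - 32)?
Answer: -155/118121619 ≈ -1.3122e-6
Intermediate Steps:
m(D) = 4 (m(D) = 2 + 2 = 4)
V(l) = (4 + l)/(-32 + l) (V(l) = (l + 4)/(l - 32) = (4 + l)/(-32 + l))
1/(V(962) - 762076) = 1/((4 + 962)/(-32 + 962) - 762076) = 1/(966/930 - 762076) = 1/((1/930)*966 - 762076) = 1/(161/155 - 762076) = 1/(-118121619/155) = -155/118121619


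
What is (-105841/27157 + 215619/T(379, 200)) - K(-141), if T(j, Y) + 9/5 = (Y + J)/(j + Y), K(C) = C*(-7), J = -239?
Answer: -5699111861195/48936914 ≈ -1.1646e+5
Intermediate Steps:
K(C) = -7*C
T(j, Y) = -9/5 + (-239 + Y)/(Y + j) (T(j, Y) = -9/5 + (Y - 239)/(j + Y) = -9/5 + (-239 + Y)/(Y + j))
(-105841/27157 + 215619/T(379, 200)) - K(-141) = (-105841/27157 + 215619/(((-1195 - 9*379 - 4*200)/(5*(200 + 379))))) - (-7)*(-141) = (-105841*1/27157 + 215619/(((⅕)*(-1195 - 3411 - 800)/579))) - 1*987 = (-105841/27157 + 215619/(((⅕)*(1/579)*(-5406)))) - 987 = (-105841/27157 + 215619/(-1802/965)) - 987 = (-105841/27157 + 215619*(-965/1802)) - 987 = (-105841/27157 - 208072335/1802) - 987 = -5650811127077/48936914 - 987 = -5699111861195/48936914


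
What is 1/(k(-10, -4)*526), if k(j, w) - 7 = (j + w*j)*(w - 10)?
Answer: -1/217238 ≈ -4.6032e-6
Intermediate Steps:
k(j, w) = 7 + (-10 + w)*(j + j*w) (k(j, w) = 7 + (j + w*j)*(w - 10) = 7 + (j + j*w)*(-10 + w) = 7 + (-10 + w)*(j + j*w))
1/(k(-10, -4)*526) = 1/((7 - 10*(-10) - 10*(-4)**2 - 9*(-10)*(-4))*526) = 1/((7 + 100 - 10*16 - 360)*526) = 1/((7 + 100 - 160 - 360)*526) = 1/(-413*526) = 1/(-217238) = -1/217238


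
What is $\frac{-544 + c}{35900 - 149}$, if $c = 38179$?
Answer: $\frac{12545}{11917} \approx 1.0527$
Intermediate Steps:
$\frac{-544 + c}{35900 - 149} = \frac{-544 + 38179}{35900 - 149} = \frac{37635}{35751} = 37635 \cdot \frac{1}{35751} = \frac{12545}{11917}$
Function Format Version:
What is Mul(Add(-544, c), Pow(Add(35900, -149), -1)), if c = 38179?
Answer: Rational(12545, 11917) ≈ 1.0527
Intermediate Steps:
Mul(Add(-544, c), Pow(Add(35900, -149), -1)) = Mul(Add(-544, 38179), Pow(Add(35900, -149), -1)) = Mul(37635, Pow(35751, -1)) = Mul(37635, Rational(1, 35751)) = Rational(12545, 11917)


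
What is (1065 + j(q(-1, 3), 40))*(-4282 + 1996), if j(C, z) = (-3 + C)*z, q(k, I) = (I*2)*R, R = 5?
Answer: -4903470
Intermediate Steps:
q(k, I) = 10*I (q(k, I) = (I*2)*5 = (2*I)*5 = 10*I)
j(C, z) = z*(-3 + C)
(1065 + j(q(-1, 3), 40))*(-4282 + 1996) = (1065 + 40*(-3 + 10*3))*(-4282 + 1996) = (1065 + 40*(-3 + 30))*(-2286) = (1065 + 40*27)*(-2286) = (1065 + 1080)*(-2286) = 2145*(-2286) = -4903470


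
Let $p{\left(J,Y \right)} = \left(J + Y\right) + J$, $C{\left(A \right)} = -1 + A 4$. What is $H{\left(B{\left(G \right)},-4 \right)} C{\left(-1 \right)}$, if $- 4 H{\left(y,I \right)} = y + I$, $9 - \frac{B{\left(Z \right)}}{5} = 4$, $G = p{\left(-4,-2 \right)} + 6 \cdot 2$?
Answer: $\frac{105}{4} \approx 26.25$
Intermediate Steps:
$C{\left(A \right)} = -1 + 4 A$
$p{\left(J,Y \right)} = Y + 2 J$
$G = 2$ ($G = \left(-2 + 2 \left(-4\right)\right) + 6 \cdot 2 = \left(-2 - 8\right) + 12 = -10 + 12 = 2$)
$B{\left(Z \right)} = 25$ ($B{\left(Z \right)} = 45 - 20 = 25$)
$H{\left(y,I \right)} = - \frac{I}{4} - \frac{y}{4}$ ($H{\left(y,I \right)} = - \frac{y + I}{4} = - \frac{I + y}{4} = - \frac{I}{4} - \frac{y}{4}$)
$H{\left(B{\left(G \right)},-4 \right)} C{\left(-1 \right)} = \left(\left(- \frac{1}{4}\right) \left(-4\right) - \frac{25}{4}\right) \left(-1 + 4 \left(-1\right)\right) = \left(1 - \frac{25}{4}\right) \left(-1 - 4\right) = \left(- \frac{21}{4}\right) \left(-5\right) = \frac{105}{4}$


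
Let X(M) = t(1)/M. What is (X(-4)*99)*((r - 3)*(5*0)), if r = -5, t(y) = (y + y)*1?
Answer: 0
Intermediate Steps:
t(y) = 2*y (t(y) = (2*y)*1 = 2*y)
X(M) = 2/M (X(M) = (2*1)/M = 2/M)
(X(-4)*99)*((r - 3)*(5*0)) = ((2/(-4))*99)*((-5 - 3)*(5*0)) = ((2*(-¼))*99)*(-8*0) = -½*99*0 = -99/2*0 = 0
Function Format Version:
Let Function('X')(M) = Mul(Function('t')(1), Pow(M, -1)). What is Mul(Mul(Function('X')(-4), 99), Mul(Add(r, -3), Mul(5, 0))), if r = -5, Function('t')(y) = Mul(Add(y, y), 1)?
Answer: 0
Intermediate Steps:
Function('t')(y) = Mul(2, y) (Function('t')(y) = Mul(Mul(2, y), 1) = Mul(2, y))
Function('X')(M) = Mul(2, Pow(M, -1)) (Function('X')(M) = Mul(Mul(2, 1), Pow(M, -1)) = Mul(2, Pow(M, -1)))
Mul(Mul(Function('X')(-4), 99), Mul(Add(r, -3), Mul(5, 0))) = Mul(Mul(Mul(2, Pow(-4, -1)), 99), Mul(Add(-5, -3), Mul(5, 0))) = Mul(Mul(Mul(2, Rational(-1, 4)), 99), Mul(-8, 0)) = Mul(Mul(Rational(-1, 2), 99), 0) = Mul(Rational(-99, 2), 0) = 0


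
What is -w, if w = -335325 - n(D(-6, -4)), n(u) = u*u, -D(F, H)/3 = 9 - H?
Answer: 336846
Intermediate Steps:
D(F, H) = -27 + 3*H (D(F, H) = -3*(9 - H) = -27 + 3*H)
n(u) = u²
w = -336846 (w = -335325 - (-27 + 3*(-4))² = -335325 - (-27 - 12)² = -335325 - 1*(-39)² = -335325 - 1*1521 = -335325 - 1521 = -336846)
-w = -1*(-336846) = 336846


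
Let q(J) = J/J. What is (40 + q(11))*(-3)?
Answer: -123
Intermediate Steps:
q(J) = 1
(40 + q(11))*(-3) = (40 + 1)*(-3) = 41*(-3) = -123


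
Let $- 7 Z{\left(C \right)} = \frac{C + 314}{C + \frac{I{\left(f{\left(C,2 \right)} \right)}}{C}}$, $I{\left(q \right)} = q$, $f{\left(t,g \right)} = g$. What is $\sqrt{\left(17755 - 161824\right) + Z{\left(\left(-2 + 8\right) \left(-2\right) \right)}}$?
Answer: $\frac{i \sqrt{37618515417}}{511} \approx 379.56 i$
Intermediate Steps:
$Z{\left(C \right)} = - \frac{314 + C}{7 \left(C + \frac{2}{C}\right)}$ ($Z{\left(C \right)} = - \frac{\left(C + 314\right) \frac{1}{C + \frac{2}{C}}}{7} = - \frac{\left(314 + C\right) \frac{1}{C + \frac{2}{C}}}{7} = - \frac{\frac{1}{C + \frac{2}{C}} \left(314 + C\right)}{7} = - \frac{314 + C}{7 \left(C + \frac{2}{C}\right)}$)
$\sqrt{\left(17755 - 161824\right) + Z{\left(\left(-2 + 8\right) \left(-2\right) \right)}} = \sqrt{\left(17755 - 161824\right) - \frac{\left(-2 + 8\right) \left(-2\right) \left(314 + \left(-2 + 8\right) \left(-2\right)\right)}{14 + 7 \left(\left(-2 + 8\right) \left(-2\right)\right)^{2}}} = \sqrt{-144069 - \frac{6 \left(-2\right) \left(314 + 6 \left(-2\right)\right)}{14 + 7 \left(6 \left(-2\right)\right)^{2}}} = \sqrt{-144069 - - \frac{12 \left(314 - 12\right)}{14 + 7 \left(-12\right)^{2}}} = \sqrt{-144069 - \left(-12\right) \frac{1}{14 + 7 \cdot 144} \cdot 302} = \sqrt{-144069 - \left(-12\right) \frac{1}{14 + 1008} \cdot 302} = \sqrt{-144069 - \left(-12\right) \frac{1}{1022} \cdot 302} = \sqrt{-144069 + \frac{1812}{511}} = \sqrt{- \frac{73617447}{511}} = \frac{i \sqrt{37618515417}}{511}$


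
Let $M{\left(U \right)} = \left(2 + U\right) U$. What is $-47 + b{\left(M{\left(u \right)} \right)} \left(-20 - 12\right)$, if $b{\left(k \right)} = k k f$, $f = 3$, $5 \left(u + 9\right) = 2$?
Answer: $- \frac{193331231}{625} \approx -3.0933 \cdot 10^{5}$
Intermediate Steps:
$u = - \frac{43}{5}$ ($u = -9 + \frac{1}{5} \cdot 2 = -9 + \frac{2}{5} = - \frac{43}{5} \approx -8.6$)
$M{\left(U \right)} = U \left(2 + U\right)$
$b{\left(k \right)} = 3 k^{2}$ ($b{\left(k \right)} = k k 3 = k^{2} \cdot 3 = 3 k^{2}$)
$-47 + b{\left(M{\left(u \right)} \right)} \left(-20 - 12\right) = -47 + 3 \left(- \frac{43 \left(2 - \frac{43}{5}\right)}{5}\right)^{2} \left(-20 - 12\right) = -47 + 3 \left(\left(- \frac{43}{5}\right) \left(- \frac{33}{5}\right)\right)^{2} \left(-32\right) = -47 + 3 \left(\frac{1419}{25}\right)^{2} \left(-32\right) = -47 + 3 \cdot \frac{2013561}{625} \left(-32\right) = -47 + \frac{6040683}{625} \left(-32\right) = -47 - \frac{193301856}{625} = - \frac{193331231}{625}$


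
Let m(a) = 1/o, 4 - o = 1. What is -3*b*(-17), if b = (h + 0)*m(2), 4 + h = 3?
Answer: -17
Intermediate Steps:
h = -1 (h = -4 + 3 = -1)
o = 3 (o = 4 - 1*1 = 4 - 1 = 3)
m(a) = 1/3
b = -1/3 (b = (-1 + 0)*(1/3) = -1*1/3 = -1/3 ≈ -0.33333)
-3*b*(-17) = -3*(-1/3)*(-17) = 1*(-17) = -17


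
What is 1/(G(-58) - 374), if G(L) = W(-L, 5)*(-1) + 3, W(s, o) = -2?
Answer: -1/369 ≈ -0.0027100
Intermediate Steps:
G(L) = 5 (G(L) = -2*(-1) + 3 = 2 + 3 = 5)
1/(G(-58) - 374) = 1/(5 - 374) = 1/(-369) = -1/369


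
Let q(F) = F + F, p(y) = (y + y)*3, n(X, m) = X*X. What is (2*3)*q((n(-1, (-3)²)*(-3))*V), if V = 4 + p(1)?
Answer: -360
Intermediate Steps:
n(X, m) = X²
p(y) = 6*y (p(y) = (2*y)*3 = 6*y)
V = 10 (V = 4 + 6*1 = 4 + 6 = 10)
q(F) = 2*F
(2*3)*q((n(-1, (-3)²)*(-3))*V) = (2*3)*(2*(((-1)²*(-3))*10)) = 6*(2*((1*(-3))*10)) = 6*(2*(-3*10)) = 6*(2*(-30)) = 6*(-60) = -360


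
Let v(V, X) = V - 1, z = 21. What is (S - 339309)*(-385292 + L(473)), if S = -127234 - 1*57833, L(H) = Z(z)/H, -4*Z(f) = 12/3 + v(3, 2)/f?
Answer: 15556916677380/77 ≈ 2.0204e+11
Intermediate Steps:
v(V, X) = -1 + V
Z(f) = -1 - 1/(2*f) (Z(f) = -(12/3 + (-1 + 3)/f)/4 = -(12*(⅓) + 2/f)/4 = -(4 + 2/f)/4 = -1 - 1/(2*f))
L(H) = -43/(42*H) (L(H) = ((-½ - 1*21)/21)/H = ((-½ - 21)/21)/H = ((1/21)*(-43/2))/H = -43/(42*H))
S = -185067 (S = -127234 - 57833 = -185067)
(S - 339309)*(-385292 + L(473)) = (-185067 - 339309)*(-385292 - 43/42/473) = -524376*(-385292 - 43/42*1/473) = -524376*(-385292 - 1/462) = -524376*(-178004905/462) = 15556916677380/77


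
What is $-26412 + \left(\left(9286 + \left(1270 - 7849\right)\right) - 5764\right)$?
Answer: $-29469$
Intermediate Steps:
$-26412 + \left(\left(9286 + \left(1270 - 7849\right)\right) - 5764\right) = -26412 + \left(\left(9286 - 6579\right) - 5764\right) = -26412 + \left(2707 - 5764\right) = -26412 - 3057 = -29469$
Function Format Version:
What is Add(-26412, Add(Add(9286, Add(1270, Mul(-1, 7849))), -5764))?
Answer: -29469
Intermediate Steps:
Add(-26412, Add(Add(9286, Add(1270, Mul(-1, 7849))), -5764)) = Add(-26412, Add(Add(9286, Add(1270, -7849)), -5764)) = Add(-26412, Add(Add(9286, -6579), -5764)) = Add(-26412, Add(2707, -5764)) = Add(-26412, -3057) = -29469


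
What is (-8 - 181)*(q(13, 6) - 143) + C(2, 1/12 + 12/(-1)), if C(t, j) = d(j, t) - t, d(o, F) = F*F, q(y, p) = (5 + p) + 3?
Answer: 24383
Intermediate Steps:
q(y, p) = 8 + p
d(o, F) = F²
C(t, j) = t² - t
(-8 - 181)*(q(13, 6) - 143) + C(2, 1/12 + 12/(-1)) = (-8 - 181)*((8 + 6) - 143) + 2*(-1 + 2) = -189*(14 - 143) + 2*1 = -189*(-129) + 2 = 24381 + 2 = 24383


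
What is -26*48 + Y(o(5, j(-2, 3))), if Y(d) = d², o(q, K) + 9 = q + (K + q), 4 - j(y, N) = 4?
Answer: -1247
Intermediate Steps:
j(y, N) = 0 (j(y, N) = 4 - 1*4 = 4 - 4 = 0)
o(q, K) = -9 + K + 2*q (o(q, K) = -9 + (q + (K + q)) = -9 + (K + 2*q) = -9 + K + 2*q)
-26*48 + Y(o(5, j(-2, 3))) = -26*48 + (-9 + 0 + 2*5)² = -1248 + (-9 + 0 + 10)² = -1248 + 1² = -1248 + 1 = -1247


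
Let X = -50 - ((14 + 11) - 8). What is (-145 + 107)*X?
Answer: 2546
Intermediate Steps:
X = -67 (X = -50 - (25 - 8) = -50 - 1*17 = -50 - 17 = -67)
(-145 + 107)*X = (-145 + 107)*(-67) = -38*(-67) = 2546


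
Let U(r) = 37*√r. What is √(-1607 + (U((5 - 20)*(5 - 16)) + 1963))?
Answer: √(356 + 37*√165) ≈ 28.832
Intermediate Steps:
√(-1607 + (U((5 - 20)*(5 - 16)) + 1963)) = √(-1607 + (37*√((5 - 20)*(5 - 16)) + 1963)) = √(-1607 + (37*√(-15*(-11)) + 1963)) = √(-1607 + (37*√165 + 1963)) = √(-1607 + (1963 + 37*√165)) = √(356 + 37*√165)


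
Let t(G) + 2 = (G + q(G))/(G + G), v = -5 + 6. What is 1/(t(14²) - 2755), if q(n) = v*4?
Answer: -49/135068 ≈ -0.00036278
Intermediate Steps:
v = 1
q(n) = 4 (q(n) = 1*4 = 4)
t(G) = -2 + (4 + G)/(2*G) (t(G) = -2 + (G + 4)/(G + G) = -2 + (4 + G)/((2*G)) = -2 + (4 + G)*(1/(2*G)) = -2 + (4 + G)/(2*G))
1/(t(14²) - 2755) = 1/((-3/2 + 2/(14²)) - 2755) = 1/((-3/2 + 2/196) - 2755) = 1/((-3/2 + 2*(1/196)) - 2755) = 1/((-3/2 + 1/98) - 2755) = 1/(-73/49 - 2755) = 1/(-135068/49) = -49/135068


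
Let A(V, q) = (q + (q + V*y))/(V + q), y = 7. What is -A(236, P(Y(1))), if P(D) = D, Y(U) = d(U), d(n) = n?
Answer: -1654/237 ≈ -6.9789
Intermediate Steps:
Y(U) = U
A(V, q) = (2*q + 7*V)/(V + q) (A(V, q) = (q + (q + V*7))/(V + q) = (q + (q + 7*V))/(V + q) = (2*q + 7*V)/(V + q))
-A(236, P(Y(1))) = -(2*1 + 7*236)/(236 + 1) = -(2 + 1652)/237 = -1654/237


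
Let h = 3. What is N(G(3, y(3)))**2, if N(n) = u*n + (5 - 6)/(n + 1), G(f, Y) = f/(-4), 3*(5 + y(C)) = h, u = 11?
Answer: 2401/16 ≈ 150.06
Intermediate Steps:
y(C) = -4 (y(C) = -5 + (1/3)*3 = -5 + 1 = -4)
G(f, Y) = -f/4 (G(f, Y) = f*(-1/4) = -f/4)
N(n) = -1/(1 + n) + 11*n (N(n) = 11*n + (5 - 6)/(n + 1) = 11*n - 1/(1 + n) = -1/(1 + n) + 11*n)
N(G(3, y(3)))**2 = ((-1 + 11*(-1/4*3) + 11*(-1/4*3)**2)/(1 - 1/4*3))**2 = ((-1 + 11*(-3/4) + 11*(-3/4)**2)/(1 - 3/4))**2 = ((-1 - 33/4 + 11*(9/16))/(1/4))**2 = (4*(-1 - 33/4 + 99/16))**2 = (4*(-49/16))**2 = (-49/4)**2 = 2401/16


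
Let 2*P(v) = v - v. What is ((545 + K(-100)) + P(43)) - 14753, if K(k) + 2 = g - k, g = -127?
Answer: -14237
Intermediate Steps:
K(k) = -129 - k (K(k) = -2 + (-127 - k) = -129 - k)
P(v) = 0 (P(v) = (v - v)/2 = (½)*0 = 0)
((545 + K(-100)) + P(43)) - 14753 = ((545 + (-129 - 1*(-100))) + 0) - 14753 = ((545 + (-129 + 100)) + 0) - 14753 = ((545 - 29) + 0) - 14753 = (516 + 0) - 14753 = 516 - 14753 = -14237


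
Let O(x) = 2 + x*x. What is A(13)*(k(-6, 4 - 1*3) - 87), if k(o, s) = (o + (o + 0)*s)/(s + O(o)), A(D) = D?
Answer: -1135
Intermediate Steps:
O(x) = 2 + x**2
k(o, s) = (o + o*s)/(2 + s + o**2) (k(o, s) = (o + (o + 0)*s)/(s + (2 + o**2)) = (o + o*s)/(2 + s + o**2))
A(13)*(k(-6, 4 - 1*3) - 87) = 13*(-6*(1 + (4 - 1*3))/(2 + (4 - 1*3) + (-6)**2) - 87) = 13*(-6*(1 + (4 - 3))/(2 + (4 - 3) + 36) - 87) = 13*(-6*(1 + 1)/(2 + 1 + 36) - 87) = 13*(-6*2/39 - 87) = 13*(-6*1/39*2 - 87) = 13*(-4/13 - 87) = 13*(-1135/13) = -1135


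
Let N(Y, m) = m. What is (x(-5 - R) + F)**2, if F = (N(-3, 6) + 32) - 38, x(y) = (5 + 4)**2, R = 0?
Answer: 6561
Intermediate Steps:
x(y) = 81 (x(y) = 9**2 = 81)
F = 0 (F = (6 + 32) - 38 = 38 - 38 = 0)
(x(-5 - R) + F)**2 = (81 + 0)**2 = 81**2 = 6561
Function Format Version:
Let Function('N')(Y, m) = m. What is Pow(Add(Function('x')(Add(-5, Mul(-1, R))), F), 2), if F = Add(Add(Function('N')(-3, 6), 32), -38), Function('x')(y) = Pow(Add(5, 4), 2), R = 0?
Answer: 6561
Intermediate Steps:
Function('x')(y) = 81 (Function('x')(y) = Pow(9, 2) = 81)
F = 0 (F = Add(Add(6, 32), -38) = Add(38, -38) = 0)
Pow(Add(Function('x')(Add(-5, Mul(-1, R))), F), 2) = Pow(Add(81, 0), 2) = Pow(81, 2) = 6561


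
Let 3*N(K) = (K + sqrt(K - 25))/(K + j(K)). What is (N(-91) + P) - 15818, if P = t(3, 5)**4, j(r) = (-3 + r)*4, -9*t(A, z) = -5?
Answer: -48465655474/3063987 - 2*I*sqrt(29)/1401 ≈ -15818.0 - 0.0076876*I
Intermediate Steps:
t(A, z) = 5/9 (t(A, z) = -1/9*(-5) = 5/9)
j(r) = -12 + 4*r
P = 625/6561 (P = (5/9)**4 = 625/6561 ≈ 0.095260)
N(K) = (K + sqrt(-25 + K))/(3*(-12 + 5*K)) (N(K) = ((K + sqrt(K - 25))/(K + (-12 + 4*K)))/3 = ((K + sqrt(-25 + K))/(-12 + 5*K))/3 = (K + sqrt(-25 + K))/(3*(-12 + 5*K)))
(N(-91) + P) - 15818 = ((-91 + sqrt(-25 - 91))/(3*(-12 + 5*(-91))) + 625/6561) - 15818 = ((-91 + sqrt(-116))/(3*(-12 - 455)) + 625/6561) - 15818 = ((1/3)*(-91 + 2*I*sqrt(29))/(-467) + 625/6561) - 15818 = ((1/3)*(-1/467)*(-91 + 2*I*sqrt(29)) + 625/6561) - 15818 = ((91/1401 - 2*I*sqrt(29)/1401) + 625/6561) - 15818 = (490892/3063987 - 2*I*sqrt(29)/1401) - 15818 = -48465655474/3063987 - 2*I*sqrt(29)/1401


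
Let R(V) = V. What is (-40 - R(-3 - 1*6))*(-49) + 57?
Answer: 1576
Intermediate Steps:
(-40 - R(-3 - 1*6))*(-49) + 57 = (-40 - (-3 - 1*6))*(-49) + 57 = (-40 - (-3 - 6))*(-49) + 57 = (-40 - 1*(-9))*(-49) + 57 = (-40 + 9)*(-49) + 57 = -31*(-49) + 57 = 1519 + 57 = 1576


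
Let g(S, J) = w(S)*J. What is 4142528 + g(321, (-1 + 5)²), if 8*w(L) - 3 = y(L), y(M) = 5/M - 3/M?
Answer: 1329753418/321 ≈ 4.1425e+6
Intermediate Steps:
y(M) = 2/M
w(L) = 3/8 + 1/(4*L) (w(L) = 3/8 + (2/L)/8 = 3/8 + 1/(4*L))
g(S, J) = J*(2 + 3*S)/(8*S) (g(S, J) = ((2 + 3*S)/(8*S))*J = J*(2 + 3*S)/(8*S))
4142528 + g(321, (-1 + 5)²) = 4142528 + (⅛)*(-1 + 5)²*(2 + 3*321)/321 = 4142528 + (⅛)*4²*(1/321)*(2 + 963) = 4142528 + (⅛)*16*(1/321)*965 = 4142528 + 1930/321 = 1329753418/321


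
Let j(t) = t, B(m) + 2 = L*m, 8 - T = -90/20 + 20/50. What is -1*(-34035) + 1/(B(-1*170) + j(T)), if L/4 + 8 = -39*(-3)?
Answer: 25223304455/741099 ≈ 34035.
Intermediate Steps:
T = 121/10 (T = 8 - (-90/20 + 20/50) = 8 - (-90*1/20 + 20*(1/50)) = 8 - (-9/2 + 2/5) = 8 - 1*(-41/10) = 8 + 41/10 = 121/10 ≈ 12.100)
L = 436 (L = -32 + 4*(-39*(-3)) = -32 + 4*117 = -32 + 468 = 436)
B(m) = -2 + 436*m
-1*(-34035) + 1/(B(-1*170) + j(T)) = -1*(-34035) + 1/((-2 + 436*(-1*170)) + 121/10) = 34035 + 1/((-2 + 436*(-170)) + 121/10) = 34035 + 1/((-2 - 74120) + 121/10) = 34035 + 1/(-74122 + 121/10) = 34035 + 1/(-741099/10) = 34035 - 10/741099 = 25223304455/741099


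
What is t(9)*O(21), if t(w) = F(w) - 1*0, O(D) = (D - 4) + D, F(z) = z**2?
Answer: 3078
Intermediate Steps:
O(D) = -4 + 2*D (O(D) = (-4 + D) + D = -4 + 2*D)
t(w) = w**2 (t(w) = w**2 - 1*0 = w**2 + 0 = w**2)
t(9)*O(21) = 9**2*(-4 + 2*21) = 81*(-4 + 42) = 81*38 = 3078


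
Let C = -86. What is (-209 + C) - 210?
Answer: -505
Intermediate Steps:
(-209 + C) - 210 = (-209 - 86) - 210 = -295 - 210 = -505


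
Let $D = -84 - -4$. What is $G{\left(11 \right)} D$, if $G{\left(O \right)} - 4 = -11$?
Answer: $560$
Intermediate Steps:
$G{\left(O \right)} = -7$ ($G{\left(O \right)} = 4 - 11 = -7$)
$D = -80$ ($D = -84 + 4 = -80$)
$G{\left(11 \right)} D = \left(-7\right) \left(-80\right) = 560$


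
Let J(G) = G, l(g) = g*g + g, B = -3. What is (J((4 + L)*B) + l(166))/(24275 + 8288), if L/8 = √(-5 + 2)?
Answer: 27710/32563 - 24*I*√3/32563 ≈ 0.85097 - 0.0012766*I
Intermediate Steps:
L = 8*I*√3 (L = 8*√(-5 + 2) = 8*√(-3) = 8*(I*√3) = 8*I*√3 ≈ 13.856*I)
l(g) = g + g² (l(g) = g² + g = g + g²)
(J((4 + L)*B) + l(166))/(24275 + 8288) = ((4 + 8*I*√3)*(-3) + 166*(1 + 166))/(24275 + 8288) = ((-12 - 24*I*√3) + 166*167)/32563 = ((-12 - 24*I*√3) + 27722)*(1/32563) = (27710 - 24*I*√3)*(1/32563) = 27710/32563 - 24*I*√3/32563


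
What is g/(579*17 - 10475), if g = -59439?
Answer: 59439/632 ≈ 94.049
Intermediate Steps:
g/(579*17 - 10475) = -59439/(579*17 - 10475) = -59439/(9843 - 10475) = -59439/(-632) = -59439*(-1/632) = 59439/632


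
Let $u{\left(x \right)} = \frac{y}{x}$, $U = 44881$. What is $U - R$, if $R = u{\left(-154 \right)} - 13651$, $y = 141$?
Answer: $\frac{9014069}{154} \approx 58533.0$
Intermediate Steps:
$u{\left(x \right)} = \frac{141}{x}$
$R = - \frac{2102395}{154}$ ($R = \frac{141}{-154} - 13651 = 141 \left(- \frac{1}{154}\right) - 13651 = - \frac{141}{154} - 13651 = - \frac{2102395}{154} \approx -13652.0$)
$U - R = 44881 - - \frac{2102395}{154} = 44881 + \frac{2102395}{154} = \frac{9014069}{154}$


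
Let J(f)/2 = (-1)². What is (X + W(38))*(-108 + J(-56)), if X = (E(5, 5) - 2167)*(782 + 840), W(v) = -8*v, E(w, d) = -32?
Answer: 378110692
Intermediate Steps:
J(f) = 2 (J(f) = 2*(-1)² = 2*1 = 2)
X = -3566778 (X = (-32 - 2167)*(782 + 840) = -2199*1622 = -3566778)
(X + W(38))*(-108 + J(-56)) = (-3566778 - 8*38)*(-108 + 2) = (-3566778 - 304)*(-106) = -3567082*(-106) = 378110692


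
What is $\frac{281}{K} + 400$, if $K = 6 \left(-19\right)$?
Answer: $\frac{45319}{114} \approx 397.54$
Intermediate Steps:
$K = -114$
$\frac{281}{K} + 400 = \frac{281}{-114} + 400 = 281 \left(- \frac{1}{114}\right) + 400 = - \frac{281}{114} + 400 = \frac{45319}{114}$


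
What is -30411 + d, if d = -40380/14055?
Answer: -28497799/937 ≈ -30414.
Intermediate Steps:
d = -2692/937 (d = -40380*1/14055 = -2692/937 ≈ -2.8730)
-30411 + d = -30411 - 2692/937 = -28497799/937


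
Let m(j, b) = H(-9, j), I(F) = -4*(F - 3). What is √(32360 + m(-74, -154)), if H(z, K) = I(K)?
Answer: 2*√8167 ≈ 180.74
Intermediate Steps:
I(F) = 12 - 4*F (I(F) = -4*(-3 + F) = 12 - 4*F)
H(z, K) = 12 - 4*K
m(j, b) = 12 - 4*j
√(32360 + m(-74, -154)) = √(32360 + (12 - 4*(-74))) = √(32360 + (12 + 296)) = √(32360 + 308) = √32668 = 2*√8167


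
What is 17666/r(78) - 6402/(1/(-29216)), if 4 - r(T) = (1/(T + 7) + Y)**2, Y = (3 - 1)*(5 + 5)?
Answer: 535778522667982/2864501 ≈ 1.8704e+8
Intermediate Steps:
Y = 20 (Y = 2*10 = 20)
r(T) = 4 - (20 + 1/(7 + T))**2 (r(T) = 4 - (1/(T + 7) + 20)**2 = 4 - (1/(7 + T) + 20)**2 = 4 - (20 + 1/(7 + T))**2)
17666/r(78) - 6402/(1/(-29216)) = 17666/(4 - (141 + 20*78)**2/(7 + 78)**2) - 6402/(1/(-29216)) = 17666/(4 - 1*(141 + 1560)**2/85**2) - 6402/(-1/29216) = 17666/(4 - 1*1/7225*1701**2) - 6402*(-29216) = 17666/(4 - 1*1/7225*2893401) + 187040832 = 17666/(4 - 2893401/7225) + 187040832 = 17666/(-2864501/7225) + 187040832 = 17666*(-7225/2864501) + 187040832 = -127636850/2864501 + 187040832 = 535778522667982/2864501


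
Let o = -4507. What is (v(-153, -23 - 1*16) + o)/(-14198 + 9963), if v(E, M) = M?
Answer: 4546/4235 ≈ 1.0734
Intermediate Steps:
(v(-153, -23 - 1*16) + o)/(-14198 + 9963) = ((-23 - 1*16) - 4507)/(-14198 + 9963) = ((-23 - 16) - 4507)/(-4235) = (-39 - 4507)*(-1/4235) = -4546*(-1/4235) = 4546/4235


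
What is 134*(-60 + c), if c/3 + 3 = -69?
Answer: -36984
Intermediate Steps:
c = -216 (c = -9 + 3*(-69) = -9 - 207 = -216)
134*(-60 + c) = 134*(-60 - 216) = 134*(-276) = -36984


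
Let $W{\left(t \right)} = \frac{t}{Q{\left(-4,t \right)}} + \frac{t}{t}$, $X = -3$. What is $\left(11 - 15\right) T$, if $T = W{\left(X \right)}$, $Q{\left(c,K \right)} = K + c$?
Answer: $- \frac{40}{7} \approx -5.7143$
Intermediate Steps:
$W{\left(t \right)} = 1 + \frac{t}{-4 + t}$ ($W{\left(t \right)} = \frac{t}{t - 4} + \frac{t}{t} = \frac{t}{-4 + t} + 1 = 1 + \frac{t}{-4 + t}$)
$T = \frac{10}{7}$ ($T = \frac{2 \left(-2 - 3\right)}{-4 - 3} = 2 \frac{1}{-7} \left(-5\right) = 2 \left(- \frac{1}{7}\right) \left(-5\right) = \frac{10}{7} \approx 1.4286$)
$\left(11 - 15\right) T = \left(11 - 15\right) \frac{10}{7} = \left(-4\right) \frac{10}{7} = - \frac{40}{7}$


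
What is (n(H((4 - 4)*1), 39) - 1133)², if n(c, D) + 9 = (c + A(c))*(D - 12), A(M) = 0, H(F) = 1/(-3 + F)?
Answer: 1324801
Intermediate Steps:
n(c, D) = -9 + c*(-12 + D) (n(c, D) = -9 + (c + 0)*(D - 12) = -9 + c*(-12 + D))
(n(H((4 - 4)*1), 39) - 1133)² = ((-9 - 12/(-3 + (4 - 4)*1) + 39/(-3 + (4 - 4)*1)) - 1133)² = ((-9 - 12/(-3 + 0*1) + 39/(-3 + 0*1)) - 1133)² = ((-9 - 12/(-3 + 0) + 39/(-3 + 0)) - 1133)² = ((-9 - 12/(-3) + 39/(-3)) - 1133)² = ((-9 - 12*(-⅓) + 39*(-⅓)) - 1133)² = ((-9 + 4 - 13) - 1133)² = (-18 - 1133)² = (-1151)² = 1324801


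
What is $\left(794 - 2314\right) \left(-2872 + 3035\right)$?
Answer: $-247760$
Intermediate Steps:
$\left(794 - 2314\right) \left(-2872 + 3035\right) = \left(-1520\right) 163 = -247760$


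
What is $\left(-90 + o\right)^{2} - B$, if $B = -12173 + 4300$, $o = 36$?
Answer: $10789$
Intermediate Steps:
$B = -7873$
$\left(-90 + o\right)^{2} - B = \left(-90 + 36\right)^{2} - -7873 = \left(-54\right)^{2} + 7873 = 2916 + 7873 = 10789$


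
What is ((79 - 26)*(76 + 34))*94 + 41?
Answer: 548061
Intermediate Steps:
((79 - 26)*(76 + 34))*94 + 41 = (53*110)*94 + 41 = 5830*94 + 41 = 548020 + 41 = 548061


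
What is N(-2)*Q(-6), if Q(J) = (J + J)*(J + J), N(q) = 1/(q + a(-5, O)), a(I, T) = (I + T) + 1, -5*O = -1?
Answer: -720/29 ≈ -24.828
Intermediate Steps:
O = ⅕ (O = -⅕*(-1) = ⅕ ≈ 0.20000)
a(I, T) = 1 + I + T
N(q) = 1/(-19/5 + q) (N(q) = 1/(q + (1 - 5 + ⅕)) = 1/(q - 19/5) = 1/(-19/5 + q))
Q(J) = 4*J² (Q(J) = (2*J)*(2*J) = 4*J²)
N(-2)*Q(-6) = (5/(-19 + 5*(-2)))*(4*(-6)²) = (5/(-19 - 10))*(4*36) = (5/(-29))*144 = (5*(-1/29))*144 = -5/29*144 = -720/29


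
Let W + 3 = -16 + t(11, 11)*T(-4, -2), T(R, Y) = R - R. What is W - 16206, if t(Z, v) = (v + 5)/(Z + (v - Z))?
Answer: -16225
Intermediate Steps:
T(R, Y) = 0
t(Z, v) = (5 + v)/v
W = -19 (W = -3 + (-16 + ((5 + 11)/11)*0) = -3 + (-16 + ((1/11)*16)*0) = -3 + (-16 + (16/11)*0) = -3 + (-16 + 0) = -3 - 16 = -19)
W - 16206 = -19 - 16206 = -16225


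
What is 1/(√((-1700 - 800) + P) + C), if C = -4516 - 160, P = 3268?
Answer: -1169/5466052 - √3/1366513 ≈ -0.00021513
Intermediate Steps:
C = -4676
1/(√((-1700 - 800) + P) + C) = 1/(√((-1700 - 800) + 3268) - 4676) = 1/(√(-2500 + 3268) - 4676) = 1/(√768 - 4676) = 1/(16*√3 - 4676) = 1/(-4676 + 16*√3)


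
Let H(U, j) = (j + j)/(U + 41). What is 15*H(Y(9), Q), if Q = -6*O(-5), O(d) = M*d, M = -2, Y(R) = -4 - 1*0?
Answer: -1800/37 ≈ -48.649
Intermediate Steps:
Y(R) = -4 (Y(R) = -4 + 0 = -4)
O(d) = -2*d
Q = -60 (Q = -(-12)*(-5) = -6*10 = -60)
H(U, j) = 2*j/(41 + U) (H(U, j) = (2*j)/(41 + U) = 2*j/(41 + U))
15*H(Y(9), Q) = 15*(2*(-60)/(41 - 4)) = 15*(2*(-60)/37) = 15*(2*(-60)*(1/37)) = 15*(-120/37) = -1800/37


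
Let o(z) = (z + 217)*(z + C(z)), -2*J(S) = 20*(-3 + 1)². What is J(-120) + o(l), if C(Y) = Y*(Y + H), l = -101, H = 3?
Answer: 1136412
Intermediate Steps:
C(Y) = Y*(3 + Y) (C(Y) = Y*(Y + 3) = Y*(3 + Y))
J(S) = -40 (J(S) = -10*(-3 + 1)² = -10*(-2)² = -10*4 = -½*80 = -40)
o(z) = (217 + z)*(z + z*(3 + z)) (o(z) = (z + 217)*(z + z*(3 + z)) = (217 + z)*(z + z*(3 + z)))
J(-120) + o(l) = -40 - 101*(868 + (-101)² + 221*(-101)) = -40 - 101*(868 + 10201 - 22321) = -40 - 101*(-11252) = -40 + 1136452 = 1136412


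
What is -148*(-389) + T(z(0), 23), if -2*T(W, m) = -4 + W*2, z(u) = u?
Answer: 57574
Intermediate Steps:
T(W, m) = 2 - W (T(W, m) = -(-4 + W*2)/2 = -(-4 + 2*W)/2 = 2 - W)
-148*(-389) + T(z(0), 23) = -148*(-389) + (2 - 1*0) = 57572 + (2 + 0) = 57572 + 2 = 57574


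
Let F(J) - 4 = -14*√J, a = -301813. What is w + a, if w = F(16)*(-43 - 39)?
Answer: -297549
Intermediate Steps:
F(J) = 4 - 14*√J
w = 4264 (w = (4 - 14*√16)*(-43 - 39) = (4 - 14*4)*(-82) = (4 - 56)*(-82) = -52*(-82) = 4264)
w + a = 4264 - 301813 = -297549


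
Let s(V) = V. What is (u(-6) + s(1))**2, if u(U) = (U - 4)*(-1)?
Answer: 121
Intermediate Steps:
u(U) = 4 - U (u(U) = (-4 + U)*(-1) = 4 - U)
(u(-6) + s(1))**2 = ((4 - 1*(-6)) + 1)**2 = ((4 + 6) + 1)**2 = (10 + 1)**2 = 11**2 = 121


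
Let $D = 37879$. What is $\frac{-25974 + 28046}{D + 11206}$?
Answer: $\frac{2072}{49085} \approx 0.042212$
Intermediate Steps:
$\frac{-25974 + 28046}{D + 11206} = \frac{-25974 + 28046}{37879 + 11206} = \frac{2072}{49085}$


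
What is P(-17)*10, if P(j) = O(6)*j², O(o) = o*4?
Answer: 69360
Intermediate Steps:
O(o) = 4*o
P(j) = 24*j² (P(j) = (4*6)*j² = 24*j²)
P(-17)*10 = (24*(-17)²)*10 = (24*289)*10 = 6936*10 = 69360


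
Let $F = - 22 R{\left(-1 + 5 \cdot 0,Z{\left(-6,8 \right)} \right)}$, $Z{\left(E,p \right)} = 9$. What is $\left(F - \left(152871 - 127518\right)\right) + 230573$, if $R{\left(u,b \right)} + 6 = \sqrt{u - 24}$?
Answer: $205352 - 110 i \approx 2.0535 \cdot 10^{5} - 110.0 i$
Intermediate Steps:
$R{\left(u,b \right)} = -6 + \sqrt{-24 + u}$ ($R{\left(u,b \right)} = -6 + \sqrt{u - 24} = -6 + \sqrt{-24 + u}$)
$F = 132 - 110 i$ ($F = - 22 \left(-6 + \sqrt{-24 + \left(-1 + 5 \cdot 0\right)}\right) = - 22 \left(-6 + \sqrt{-24 + \left(-1 + 0\right)}\right) = - 22 \left(-6 + \sqrt{-24 - 1}\right) = - 22 \left(-6 + \sqrt{-25}\right) = - 22 \left(-6 + 5 i\right) = 132 - 110 i \approx 132.0 - 110.0 i$)
$\left(F - \left(152871 - 127518\right)\right) + 230573 = \left(\left(132 - 110 i\right) - \left(152871 - 127518\right)\right) + 230573 = \left(\left(132 - 110 i\right) - 25353\right) + 230573 = \left(-25221 - 110 i\right) + 230573 = 205352 - 110 i$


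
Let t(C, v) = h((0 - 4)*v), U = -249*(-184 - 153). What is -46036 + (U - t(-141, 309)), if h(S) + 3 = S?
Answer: 39116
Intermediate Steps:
h(S) = -3 + S
U = 83913 (U = -249*(-337) = 83913)
t(C, v) = -3 - 4*v (t(C, v) = -3 + (0 - 4)*v = -3 - 4*v)
-46036 + (U - t(-141, 309)) = -46036 + (83913 - (-3 - 4*309)) = -46036 + (83913 - (-3 - 1236)) = -46036 + (83913 - 1*(-1239)) = -46036 + (83913 + 1239) = -46036 + 85152 = 39116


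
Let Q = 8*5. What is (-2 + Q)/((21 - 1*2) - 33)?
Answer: -19/7 ≈ -2.7143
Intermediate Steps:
Q = 40
(-2 + Q)/((21 - 1*2) - 33) = (-2 + 40)/((21 - 1*2) - 33) = 38/((21 - 2) - 33) = 38/(19 - 33) = 38/(-14) = -1/14*38 = -19/7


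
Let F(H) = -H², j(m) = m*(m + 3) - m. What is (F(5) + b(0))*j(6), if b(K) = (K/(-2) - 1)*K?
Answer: -1200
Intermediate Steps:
b(K) = K*(-1 - K/2) (b(K) = (K*(-½) - 1)*K = (-K/2 - 1)*K = (-1 - K/2)*K = K*(-1 - K/2))
j(m) = -m + m*(3 + m) (j(m) = m*(3 + m) - m = -m + m*(3 + m))
(F(5) + b(0))*j(6) = (-1*5² - ½*0*(2 + 0))*(6*(2 + 6)) = (-1*25 - ½*0*2)*(6*8) = (-25 + 0)*48 = -25*48 = -1200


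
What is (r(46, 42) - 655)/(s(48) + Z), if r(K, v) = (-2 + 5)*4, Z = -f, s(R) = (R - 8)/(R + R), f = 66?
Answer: 7716/787 ≈ 9.8043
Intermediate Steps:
s(R) = (-8 + R)/(2*R) (s(R) = (-8 + R)/((2*R)) = (-8 + R)*(1/(2*R)) = (-8 + R)/(2*R))
Z = -66 (Z = -1*66 = -66)
r(K, v) = 12 (r(K, v) = 3*4 = 12)
(r(46, 42) - 655)/(s(48) + Z) = (12 - 655)/((1/2)*(-8 + 48)/48 - 66) = -643/((1/2)*(1/48)*40 - 66) = -643/(5/12 - 66) = -643/(-787/12) = -643*(-12/787) = 7716/787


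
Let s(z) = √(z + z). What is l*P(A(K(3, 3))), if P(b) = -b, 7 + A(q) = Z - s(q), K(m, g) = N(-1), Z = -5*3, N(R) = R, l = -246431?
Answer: -5421482 - 246431*I*√2 ≈ -5.4215e+6 - 3.4851e+5*I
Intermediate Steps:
Z = -15
s(z) = √2*√z (s(z) = √(2*z) = √2*√z)
K(m, g) = -1
A(q) = -22 - √2*√q (A(q) = -7 + (-15 - √2*√q) = -22 - √2*√q)
l*P(A(K(3, 3))) = -(-246431)*(-22 - √2*√(-1)) = -(-246431)*(-22 - √2*I) = -(-246431)*(-22 - I*√2) = -246431*(22 + I*√2) = -5421482 - 246431*I*√2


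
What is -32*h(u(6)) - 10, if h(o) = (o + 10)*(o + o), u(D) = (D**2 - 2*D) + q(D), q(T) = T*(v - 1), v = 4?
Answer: -139786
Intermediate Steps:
q(T) = 3*T (q(T) = T*(4 - 1) = T*3 = 3*T)
u(D) = D + D**2 (u(D) = (D**2 - 2*D) + 3*D = D + D**2)
h(o) = 2*o*(10 + o) (h(o) = (10 + o)*(2*o) = 2*o*(10 + o))
-32*h(u(6)) - 10 = -64*6*(1 + 6)*(10 + 6*(1 + 6)) - 10 = -64*6*7*(10 + 6*7) - 10 = -64*42*(10 + 42) - 10 = -64*42*52 - 10 = -32*4368 - 10 = -139776 - 10 = -139786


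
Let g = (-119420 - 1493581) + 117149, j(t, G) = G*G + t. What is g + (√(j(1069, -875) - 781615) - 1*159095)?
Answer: -1654947 + I*√14921 ≈ -1.6549e+6 + 122.15*I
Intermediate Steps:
j(t, G) = t + G² (j(t, G) = G² + t = t + G²)
g = -1495852 (g = -1613001 + 117149 = -1495852)
g + (√(j(1069, -875) - 781615) - 1*159095) = -1495852 + (√((1069 + (-875)²) - 781615) - 1*159095) = -1495852 + (√((1069 + 765625) - 781615) - 159095) = -1495852 + (√(766694 - 781615) - 159095) = -1495852 + (√(-14921) - 159095) = -1495852 + (I*√14921 - 159095) = -1495852 + (-159095 + I*√14921) = -1654947 + I*√14921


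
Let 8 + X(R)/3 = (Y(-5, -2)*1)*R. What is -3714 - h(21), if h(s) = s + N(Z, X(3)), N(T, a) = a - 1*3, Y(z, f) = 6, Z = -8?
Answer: -3762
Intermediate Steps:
X(R) = -24 + 18*R (X(R) = -24 + 3*((6*1)*R) = -24 + 3*(6*R) = -24 + 18*R)
N(T, a) = -3 + a (N(T, a) = a - 3 = -3 + a)
h(s) = 27 + s (h(s) = s + (-3 + (-24 + 18*3)) = s + (-3 + (-24 + 54)) = s + (-3 + 30) = s + 27 = 27 + s)
-3714 - h(21) = -3714 - (27 + 21) = -3714 - 1*48 = -3714 - 48 = -3762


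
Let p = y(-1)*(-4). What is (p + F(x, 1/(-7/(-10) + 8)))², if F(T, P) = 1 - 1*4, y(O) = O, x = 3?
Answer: 1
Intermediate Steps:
F(T, P) = -3 (F(T, P) = 1 - 4 = -3)
p = 4 (p = -1*(-4) = 4)
(p + F(x, 1/(-7/(-10) + 8)))² = (4 - 3)² = 1² = 1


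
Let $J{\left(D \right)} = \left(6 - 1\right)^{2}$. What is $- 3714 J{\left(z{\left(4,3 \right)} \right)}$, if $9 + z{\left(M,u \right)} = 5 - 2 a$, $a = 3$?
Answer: $-92850$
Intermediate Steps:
$z{\left(M,u \right)} = -10$ ($z{\left(M,u \right)} = -9 + \left(5 - 6\right) = -9 - 1 = -10$)
$J{\left(D \right)} = 25$ ($J{\left(D \right)} = 5^{2} = 25$)
$- 3714 J{\left(z{\left(4,3 \right)} \right)} = \left(-3714\right) 25 = -92850$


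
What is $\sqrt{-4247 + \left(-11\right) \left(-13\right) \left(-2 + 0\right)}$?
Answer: $i \sqrt{4533} \approx 67.328 i$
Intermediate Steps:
$\sqrt{-4247 + \left(-11\right) \left(-13\right) \left(-2 + 0\right)} = \sqrt{-4247 + 143 \left(-2\right)} = \sqrt{-4247 - 286} = \sqrt{-4533} = i \sqrt{4533}$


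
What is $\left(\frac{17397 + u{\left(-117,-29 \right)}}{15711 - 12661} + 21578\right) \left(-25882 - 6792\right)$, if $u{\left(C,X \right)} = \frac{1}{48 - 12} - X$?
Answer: $- \frac{38716921307369}{54900} \approx -7.0523 \cdot 10^{8}$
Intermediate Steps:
$u{\left(C,X \right)} = \frac{1}{36} - X$
$\left(\frac{17397 + u{\left(-117,-29 \right)}}{15711 - 12661} + 21578\right) \left(-25882 - 6792\right) = \left(\frac{17397 + \left(\frac{1}{36} - -29\right)}{15711 - 12661} + 21578\right) \left(-25882 - 6792\right) = \left(\frac{17397 + \left(\frac{1}{36} + 29\right)}{3050} + 21578\right) \left(-32674\right) = \left(\left(17397 + \frac{1045}{36}\right) \frac{1}{3050} + 21578\right) \left(-32674\right) = \left(\frac{627337}{36} \cdot \frac{1}{3050} + 21578\right) \left(-32674\right) = \left(\frac{627337}{109800} + 21578\right) \left(-32674\right) = \frac{2369891737}{109800} \left(-32674\right) = - \frac{38716921307369}{54900}$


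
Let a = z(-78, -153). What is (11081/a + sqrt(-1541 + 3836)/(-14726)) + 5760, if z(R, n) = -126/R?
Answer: 37859/3 - 3*sqrt(255)/14726 ≈ 12620.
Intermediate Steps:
a = 21/13 (a = -126/(-78) = -126*(-1/78) = 21/13 ≈ 1.6154)
(11081/a + sqrt(-1541 + 3836)/(-14726)) + 5760 = (11081/(21/13) + sqrt(-1541 + 3836)/(-14726)) + 5760 = (11081*(13/21) + sqrt(2295)*(-1/14726)) + 5760 = (20579/3 + (3*sqrt(255))*(-1/14726)) + 5760 = (20579/3 - 3*sqrt(255)/14726) + 5760 = 37859/3 - 3*sqrt(255)/14726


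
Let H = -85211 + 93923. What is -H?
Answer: -8712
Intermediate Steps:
H = 8712
-H = -1*8712 = -8712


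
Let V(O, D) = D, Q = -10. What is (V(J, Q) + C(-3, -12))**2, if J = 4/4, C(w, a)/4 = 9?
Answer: 676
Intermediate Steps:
C(w, a) = 36 (C(w, a) = 4*9 = 36)
J = 1 (J = 4*(1/4) = 1)
(V(J, Q) + C(-3, -12))**2 = (-10 + 36)**2 = 26**2 = 676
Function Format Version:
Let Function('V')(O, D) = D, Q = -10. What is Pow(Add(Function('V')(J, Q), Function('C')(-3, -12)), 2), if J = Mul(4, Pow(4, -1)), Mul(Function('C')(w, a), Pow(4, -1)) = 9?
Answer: 676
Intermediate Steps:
Function('C')(w, a) = 36 (Function('C')(w, a) = Mul(4, 9) = 36)
J = 1 (J = Mul(4, Rational(1, 4)) = 1)
Pow(Add(Function('V')(J, Q), Function('C')(-3, -12)), 2) = Pow(Add(-10, 36), 2) = Pow(26, 2) = 676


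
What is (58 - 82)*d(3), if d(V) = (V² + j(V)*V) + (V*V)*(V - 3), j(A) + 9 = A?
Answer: 216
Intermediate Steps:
j(A) = -9 + A
d(V) = V² + V*(-9 + V) + V²*(-3 + V) (d(V) = (V² + (-9 + V)*V) + (V*V)*(V - 3) = (V² + V*(-9 + V)) + V²*(-3 + V) = V² + V*(-9 + V) + V²*(-3 + V))
(58 - 82)*d(3) = (58 - 82)*(3*(-9 + 3² - 1*3)) = -72*(-9 + 9 - 3) = -72*(-3) = -24*(-9) = 216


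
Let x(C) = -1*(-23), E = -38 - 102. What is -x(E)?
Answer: -23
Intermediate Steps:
E = -140
x(C) = 23
-x(E) = -1*23 = -23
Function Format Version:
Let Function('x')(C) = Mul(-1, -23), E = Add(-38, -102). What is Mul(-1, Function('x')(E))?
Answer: -23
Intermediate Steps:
E = -140
Function('x')(C) = 23
Mul(-1, Function('x')(E)) = Mul(-1, 23) = -23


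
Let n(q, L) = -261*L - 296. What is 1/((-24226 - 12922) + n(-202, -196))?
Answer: 1/13712 ≈ 7.2929e-5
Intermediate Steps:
n(q, L) = -296 - 261*L
1/((-24226 - 12922) + n(-202, -196)) = 1/((-24226 - 12922) + (-296 - 261*(-196))) = 1/(-37148 + (-296 + 51156)) = 1/(-37148 + 50860) = 1/13712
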